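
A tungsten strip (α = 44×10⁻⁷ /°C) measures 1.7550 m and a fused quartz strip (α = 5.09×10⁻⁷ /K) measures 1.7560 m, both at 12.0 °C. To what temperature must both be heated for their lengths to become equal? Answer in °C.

T = 158.5 °C

L₁(1 + α₁ΔT) = L₂(1 + α₂ΔT) ⇒ ΔT = (L₂ − L₁)/(α₁L₁ − α₂L₂)
L₂ − L₁ = 1.7560 − 1.7550 = 1.00×10⁻³ m
α₁L₁ − α₂L₂ = 44×10⁻⁷×1.7550 − 5.09×10⁻⁷×1.7560 = 6.828196×10⁻⁶ m/K
ΔT = 1.00×10⁻³ / 6.828196×10⁻⁶ = 146.452 K
T = 12.0 + 146.452 = 158.452 °C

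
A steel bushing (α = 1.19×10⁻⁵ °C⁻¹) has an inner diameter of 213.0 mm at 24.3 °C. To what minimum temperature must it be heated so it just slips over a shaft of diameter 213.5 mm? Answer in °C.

Required Δd = 213.5 − 213.0 = 0.5 mm
Δd = αd₀ΔT ⇒ ΔT = Δd/(αd₀) = 0.5 / (1.19×10⁻⁵ × 213.0) = 197.26 K
T_min = 24.3 + 197.26 = 221.56 °C

T = 222 °C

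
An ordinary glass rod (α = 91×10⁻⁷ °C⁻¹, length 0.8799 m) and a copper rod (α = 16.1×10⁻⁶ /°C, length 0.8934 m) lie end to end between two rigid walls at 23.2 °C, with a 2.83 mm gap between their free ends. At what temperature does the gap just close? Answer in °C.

T = 150 °C

α₁L₁ = 8.00709×10⁻⁶ m/K, α₂L₂ = 1.438374×10⁻⁵ m/K → total 2.239083×10⁻⁵ m/K
ΔT = g/(α₁L₁+α₂L₂) = 2.83×10⁻³ / 2.239083×10⁻⁵ = 126.39 K
T = 23.2 + 126.39 = 149.59 °C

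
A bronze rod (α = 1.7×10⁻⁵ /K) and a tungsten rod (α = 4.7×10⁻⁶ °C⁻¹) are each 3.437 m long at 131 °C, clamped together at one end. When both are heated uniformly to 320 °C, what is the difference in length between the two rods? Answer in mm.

ΔT = 189 K
bronze: ΔL = 1.7×10⁻⁵ × 3.437 m × 189 = 1.1043×10⁻² m = 11.043 mm
tungsten: ΔL = 4.7×10⁻⁶ × 3.437 m × 189 = 3.0531×10⁻³ m = 3.0531 mm
difference = 11.043 − 3.0531 = 7.9899 mm

7.99 mm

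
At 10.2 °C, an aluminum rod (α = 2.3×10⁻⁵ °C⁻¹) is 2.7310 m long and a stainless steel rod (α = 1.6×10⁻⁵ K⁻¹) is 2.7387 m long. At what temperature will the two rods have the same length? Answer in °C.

L₁(1 + α₁ΔT) = L₂(1 + α₂ΔT) ⇒ ΔT = (L₂ − L₁)/(α₁L₁ − α₂L₂)
L₂ − L₁ = 2.7387 − 2.7310 = 7.70×10⁻³ m
α₁L₁ − α₂L₂ = 2.3×10⁻⁵×2.7310 − 1.6×10⁻⁵×2.7387 = 1.89938×10⁻⁵ m/K
ΔT = 7.70×10⁻³ / 1.89938×10⁻⁵ = 405.395 K
T = 10.2 + 405.395 = 415.595 °C

T = 415.6 °C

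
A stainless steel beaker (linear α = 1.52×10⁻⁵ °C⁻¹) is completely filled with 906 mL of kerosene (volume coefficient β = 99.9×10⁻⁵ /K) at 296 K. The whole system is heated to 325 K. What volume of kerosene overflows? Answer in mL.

25.0 mL

The beaker also expands: β_container ≈ 3α = 4.56×10⁻⁵ /K
Net overflow = V₀(β_liq − 3α_cont)ΔT
β − 3α = 9.99×10⁻⁴ − 4.56×10⁻⁵ = 9.534×10⁻⁴ /K; ΔT = 29 K
ΔV = 906 × 9.534×10⁻⁴ × 29 = 25.0 mL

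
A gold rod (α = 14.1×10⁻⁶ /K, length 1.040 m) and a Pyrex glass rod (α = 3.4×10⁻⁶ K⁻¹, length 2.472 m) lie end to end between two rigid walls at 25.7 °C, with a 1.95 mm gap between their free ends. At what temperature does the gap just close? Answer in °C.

Gap closes when ΔL₁ + ΔL₂ = 1.95 mm = 1.95×10⁻³ m
(α₁L₁ + α₂L₂)ΔT = g
α₁L₁ + α₂L₂ = 14.1×10⁻⁶×1.040 + 3.4×10⁻⁶×2.472 = 2.30688×10⁻⁵ m/K
ΔT = 1.95×10⁻³ / 2.30688×10⁻⁵ = 84.53 K
T = 25.7 + 84.53 = 110.23 °C

T = 110 °C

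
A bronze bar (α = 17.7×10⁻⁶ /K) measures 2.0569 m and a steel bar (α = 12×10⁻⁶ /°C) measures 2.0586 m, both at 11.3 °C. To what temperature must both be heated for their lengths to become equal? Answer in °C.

T = 156.6 °C

Equal length when α₁L₁ΔT − α₂L₂ΔT = L₂ − L₁ = 1.70×10⁻³ m
α₁L₁ = 3.640713×10⁻⁵, α₂L₂ = 2.47032×10⁻⁵ → Δ(αL) = 1.170393×10⁻⁵ m/K
ΔT = 1.70×10⁻³ / 1.170393×10⁻⁵ = 145.250 K, so T = 11.3 + 145.250 = 156.550 °C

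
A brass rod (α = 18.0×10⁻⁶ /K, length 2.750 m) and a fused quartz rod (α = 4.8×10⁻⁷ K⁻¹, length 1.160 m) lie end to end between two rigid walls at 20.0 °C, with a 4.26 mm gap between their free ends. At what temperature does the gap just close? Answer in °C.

T = 105 °C

α₁L₁ = 4.950×10⁻⁵ m/K, α₂L₂ = 5.568×10⁻⁷ m/K → total 5.00568×10⁻⁵ m/K
ΔT = g/(α₁L₁+α₂L₂) = 4.26×10⁻³ / 5.00568×10⁻⁵ = 85.10 K
T = 20.0 + 85.10 = 105.10 °C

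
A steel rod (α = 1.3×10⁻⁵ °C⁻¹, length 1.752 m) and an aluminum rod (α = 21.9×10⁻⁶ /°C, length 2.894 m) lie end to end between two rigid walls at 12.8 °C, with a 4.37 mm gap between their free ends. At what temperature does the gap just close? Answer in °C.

T = 63.5 °C

α₁L₁ = 2.2776×10⁻⁵ m/K, α₂L₂ = 6.33786×10⁻⁵ m/K → total 8.61546×10⁻⁵ m/K
ΔT = g/(α₁L₁+α₂L₂) = 4.37×10⁻³ / 8.61546×10⁻⁵ = 50.723 K
T = 12.8 + 50.723 = 63.523 °C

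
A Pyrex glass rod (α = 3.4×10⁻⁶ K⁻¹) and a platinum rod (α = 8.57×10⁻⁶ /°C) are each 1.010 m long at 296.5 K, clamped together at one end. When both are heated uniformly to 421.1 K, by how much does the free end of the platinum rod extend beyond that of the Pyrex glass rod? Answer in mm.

ΔT = 124.6 K
Pyrex glass: ΔL = 3.4×10⁻⁶ × 1.010 m × 124.6 = 4.2788×10⁻⁴ m = 0.42788 mm
platinum: ΔL = 8.57×10⁻⁶ × 1.010 m × 124.6 = 1.0785×10⁻³ m = 1.0785 mm
difference = 1.0785 − 0.42788 = 0.65062 mm

0.651 mm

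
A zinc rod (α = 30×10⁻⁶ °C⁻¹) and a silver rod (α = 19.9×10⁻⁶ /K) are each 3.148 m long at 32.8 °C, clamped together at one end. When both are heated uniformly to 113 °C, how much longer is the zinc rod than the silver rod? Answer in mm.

ΔT = 80.2 K
zinc: ΔL = 30×10⁻⁶ × 3.148 m × 80.2 = 7.5741×10⁻³ m = 7.5741 mm
silver: ΔL = 19.9×10⁻⁶ × 3.148 m × 80.2 = 5.0241×10⁻³ m = 5.0241 mm
difference = 7.5741 − 5.0241 = 2.5500 mm

2.55 mm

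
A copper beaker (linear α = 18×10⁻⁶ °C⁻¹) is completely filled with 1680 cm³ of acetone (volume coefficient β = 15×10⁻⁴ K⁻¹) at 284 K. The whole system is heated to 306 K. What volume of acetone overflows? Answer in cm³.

The beaker also expands: β_container ≈ 3α = 5.4×10⁻⁵ /K
Net overflow = V₀(β_liq − 3α_cont)ΔT
β − 3α = 1.50×10⁻³ − 5.4×10⁻⁵ = 1.446×10⁻³ /K; ΔT = 22 K
ΔV = 1680 × 1.446×10⁻³ × 22 = 53.4 cm³

53.4 cm³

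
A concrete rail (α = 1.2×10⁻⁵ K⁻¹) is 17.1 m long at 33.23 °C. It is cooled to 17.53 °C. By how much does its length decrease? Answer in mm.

|ΔT| = |17.53 − 33.23| = 15.70 K
ΔL = αL₀ΔT = (1.2×10⁻⁵)(17.1)(15.70) = 3.22×10⁻³ m

ΔL = 3.22 mm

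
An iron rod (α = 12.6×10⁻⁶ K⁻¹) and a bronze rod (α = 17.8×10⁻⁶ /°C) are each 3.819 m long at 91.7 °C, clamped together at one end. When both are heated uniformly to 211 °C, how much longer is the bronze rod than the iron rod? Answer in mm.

2.37 mm

ΔT = 119.3 K
iron: ΔL = 12.6×10⁻⁶ × 3.819 m × 119.3 = 5.7406×10⁻³ m = 5.7406 mm
bronze: ΔL = 17.8×10⁻⁶ × 3.819 m × 119.3 = 8.1098×10⁻³ m = 8.1098 mm
difference = 8.1098 − 5.7406 = 2.3692 mm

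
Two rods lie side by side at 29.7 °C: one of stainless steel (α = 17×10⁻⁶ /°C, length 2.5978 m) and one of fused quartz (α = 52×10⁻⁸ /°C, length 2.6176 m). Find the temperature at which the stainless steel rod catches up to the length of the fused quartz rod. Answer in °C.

L₁(1 + α₁ΔT) = L₂(1 + α₂ΔT) ⇒ ΔT = (L₂ − L₁)/(α₁L₁ − α₂L₂)
L₂ − L₁ = 2.6176 − 2.5978 = 1.98×10⁻² m
α₁L₁ − α₂L₂ = 17×10⁻⁶×2.5978 − 52×10⁻⁸×2.6176 = 4.2801448×10⁻⁵ m/K
ΔT = 1.98×10⁻² / 4.2801448×10⁻⁵ = 462.601 K
T = 29.7 + 462.601 = 492.301 °C

T = 492.3 °C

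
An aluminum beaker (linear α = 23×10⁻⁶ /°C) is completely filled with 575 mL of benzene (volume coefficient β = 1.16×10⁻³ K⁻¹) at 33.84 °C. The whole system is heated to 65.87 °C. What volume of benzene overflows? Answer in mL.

The beaker also expands: β_container ≈ 3α = 6.9×10⁻⁵ /K
Net overflow = V₀(β_liq − 3α_cont)ΔT
β − 3α = 1.16×10⁻³ − 6.9×10⁻⁵ = 1.091×10⁻³ /K; ΔT = 32.03 K
ΔV = 575 × 1.091×10⁻³ × 32.03 = 20.1 mL

20.1 mL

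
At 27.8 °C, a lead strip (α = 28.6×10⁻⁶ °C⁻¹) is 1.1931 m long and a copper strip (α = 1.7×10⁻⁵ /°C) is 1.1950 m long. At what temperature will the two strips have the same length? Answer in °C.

Equal length when α₁L₁ΔT − α₂L₂ΔT = L₂ − L₁ = 1.90×10⁻³ m
α₁L₁ = 3.412266×10⁻⁵, α₂L₂ = 2.0315×10⁻⁵ → Δ(αL) = 1.380766×10⁻⁵ m/K
ΔT = 1.90×10⁻³ / 1.380766×10⁻⁵ = 137.605 K, so T = 27.8 + 137.605 = 165.405 °C

T = 165.4 °C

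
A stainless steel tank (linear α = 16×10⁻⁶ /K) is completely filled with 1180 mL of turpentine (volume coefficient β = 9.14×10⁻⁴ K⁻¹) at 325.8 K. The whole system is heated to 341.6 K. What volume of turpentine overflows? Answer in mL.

The tank also expands: β_container ≈ 3α = 4.8×10⁻⁵ /K
Net overflow = V₀(β_liq − 3α_cont)ΔT
β − 3α = 9.14×10⁻⁴ − 4.8×10⁻⁵ = 8.66×10⁻⁴ /K; ΔT = 15.8 K
ΔV = 1180 × 8.66×10⁻⁴ × 15.8 = 16.1 mL

16.1 mL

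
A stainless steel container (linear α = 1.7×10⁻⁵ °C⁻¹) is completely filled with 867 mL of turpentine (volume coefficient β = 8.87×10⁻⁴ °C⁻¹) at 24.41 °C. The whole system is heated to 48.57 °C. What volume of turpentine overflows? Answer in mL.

17.5 mL

The container also expands: β_container ≈ 3α = 5.1×10⁻⁵ /K
Net overflow = V₀(β_liq − 3α_cont)ΔT
β − 3α = 8.87×10⁻⁴ − 5.1×10⁻⁵ = 8.36×10⁻⁴ /K; ΔT = 24.16 K
ΔV = 867 × 8.36×10⁻⁴ × 24.16 = 17.5 mL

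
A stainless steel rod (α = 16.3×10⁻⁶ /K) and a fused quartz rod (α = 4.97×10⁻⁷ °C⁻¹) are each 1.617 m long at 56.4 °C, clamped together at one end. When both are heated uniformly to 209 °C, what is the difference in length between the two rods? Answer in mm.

ΔT = 152.6 K
stainless steel: ΔL = 16.3×10⁻⁶ × 1.617 m × 152.6 = 4.0221×10⁻³ m = 4.0221 mm
fused quartz: ΔL = 4.97×10⁻⁷ × 1.617 m × 152.6 = 1.2264×10⁻⁴ m = 0.12264 mm
difference = 4.0221 − 0.12264 = 3.89946 mm

3.90 mm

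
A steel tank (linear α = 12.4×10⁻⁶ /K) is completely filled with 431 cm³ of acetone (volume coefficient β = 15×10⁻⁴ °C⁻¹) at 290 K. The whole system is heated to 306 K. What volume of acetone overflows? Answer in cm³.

10.1 cm³

The tank also expands: β_container ≈ 3α = 3.72×10⁻⁵ /K
Net overflow = V₀(β_liq − 3α_cont)ΔT
β − 3α = 1.50×10⁻³ − 3.72×10⁻⁵ = 1.4628×10⁻³ /K; ΔT = 16 K
ΔV = 431 × 1.4628×10⁻³ × 16 = 10.1 cm³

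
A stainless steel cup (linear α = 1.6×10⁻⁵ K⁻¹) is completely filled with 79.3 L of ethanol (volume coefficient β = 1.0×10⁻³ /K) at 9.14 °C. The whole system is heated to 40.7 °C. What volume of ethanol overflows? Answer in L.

2.38 L

The cup also expands: β_container ≈ 3α = 4.8×10⁻⁵ /K
Net overflow = V₀(β_liq − 3α_cont)ΔT
β − 3α = 1.00×10⁻³ − 4.8×10⁻⁵ = 9.52×10⁻⁴ /K; ΔT = 31.56 K
ΔV = 79.3 × 9.52×10⁻⁴ × 31.56 = 2.38 L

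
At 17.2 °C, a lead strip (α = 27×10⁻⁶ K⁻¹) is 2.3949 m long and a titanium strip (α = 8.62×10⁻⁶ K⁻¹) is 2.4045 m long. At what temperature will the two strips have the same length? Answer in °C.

T = 235.7 °C

Equal length when α₁L₁ΔT − α₂L₂ΔT = L₂ − L₁ = 9.60×10⁻³ m
α₁L₁ = 6.46623×10⁻⁵, α₂L₂ = 2.072679×10⁻⁵ → Δ(αL) = 4.393551×10⁻⁵ m/K
ΔT = 9.60×10⁻³ / 4.393551×10⁻⁵ = 218.502 K, so T = 17.2 + 218.502 = 235.702 °C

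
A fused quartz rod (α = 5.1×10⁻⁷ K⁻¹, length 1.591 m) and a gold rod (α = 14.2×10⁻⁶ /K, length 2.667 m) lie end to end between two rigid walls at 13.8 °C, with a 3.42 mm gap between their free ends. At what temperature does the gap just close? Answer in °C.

T = 102 °C

α₁L₁ = 8.1141×10⁻⁷ m/K, α₂L₂ = 3.78714×10⁻⁵ m/K → total 3.868281×10⁻⁵ m/K
ΔT = g/(α₁L₁+α₂L₂) = 3.42×10⁻³ / 3.868281×10⁻⁵ = 88.41 K
T = 13.8 + 88.41 = 102.21 °C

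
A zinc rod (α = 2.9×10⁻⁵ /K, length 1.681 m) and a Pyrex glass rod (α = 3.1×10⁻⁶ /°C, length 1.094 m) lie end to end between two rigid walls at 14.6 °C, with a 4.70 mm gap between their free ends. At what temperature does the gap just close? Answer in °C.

T = 105 °C

Gap closes when ΔL₁ + ΔL₂ = 4.70 mm = 4.70×10⁻³ m
(α₁L₁ + α₂L₂)ΔT = g
α₁L₁ + α₂L₂ = 2.9×10⁻⁵×1.681 + 3.1×10⁻⁶×1.094 = 5.21404×10⁻⁵ m/K
ΔT = 4.70×10⁻³ / 5.21404×10⁻⁵ = 90.14 K
T = 14.6 + 90.14 = 104.74 °C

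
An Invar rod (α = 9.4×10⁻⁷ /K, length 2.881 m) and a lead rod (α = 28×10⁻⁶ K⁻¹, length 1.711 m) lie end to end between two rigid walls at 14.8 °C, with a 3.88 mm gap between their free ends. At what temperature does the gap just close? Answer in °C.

α₁L₁ = 2.70814×10⁻⁶ m/K, α₂L₂ = 4.7908×10⁻⁵ m/K → total 5.061614×10⁻⁵ m/K
ΔT = g/(α₁L₁+α₂L₂) = 3.88×10⁻³ / 5.061614×10⁻⁵ = 76.655 K
T = 14.8 + 76.655 = 91.455 °C

T = 91.5 °C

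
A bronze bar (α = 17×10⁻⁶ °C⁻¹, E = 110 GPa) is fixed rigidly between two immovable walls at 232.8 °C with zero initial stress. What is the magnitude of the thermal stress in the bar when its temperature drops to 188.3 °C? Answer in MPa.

Fully constrained: the free strain ε = αΔT is blocked, so σ = Eε = EαΔT.
|ΔT| = 44.5 K
σ = 110×10⁹ × 17×10⁻⁶ × 44.5 = 8.32×10⁷ Pa

σ = 83.2 MPa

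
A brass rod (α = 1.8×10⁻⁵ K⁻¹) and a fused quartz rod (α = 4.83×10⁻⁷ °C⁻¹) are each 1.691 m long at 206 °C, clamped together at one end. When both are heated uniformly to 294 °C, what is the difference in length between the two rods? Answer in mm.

ΔT = 88 K
brass: ΔL = 1.8×10⁻⁵ × 1.691 m × 88 = 2.6785×10⁻³ m = 2.6785 mm
fused quartz: ΔL = 4.83×10⁻⁷ × 1.691 m × 88 = 7.1874×10⁻⁵ m = 0.071874 mm
difference = 2.6785 − 0.071874 = 2.606626 mm

2.61 mm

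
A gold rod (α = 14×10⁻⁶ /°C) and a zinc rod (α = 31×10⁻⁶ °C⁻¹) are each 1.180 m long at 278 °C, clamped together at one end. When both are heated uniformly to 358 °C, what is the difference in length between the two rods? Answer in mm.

1.60 mm

ΔT = 80 K
gold: ΔL = 14×10⁻⁶ × 1.180 m × 80 = 1.3216×10⁻³ m = 1.3216 mm
zinc: ΔL = 31×10⁻⁶ × 1.180 m × 80 = 2.9264×10⁻³ m = 2.9264 mm
difference = 2.9264 − 1.3216 = 1.6048 mm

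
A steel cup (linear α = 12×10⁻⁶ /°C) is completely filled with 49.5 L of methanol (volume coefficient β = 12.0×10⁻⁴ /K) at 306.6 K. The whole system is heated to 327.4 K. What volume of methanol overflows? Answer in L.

The cup also expands: β_container ≈ 3α = 3.6×10⁻⁵ /K
Net overflow = V₀(β_liq − 3α_cont)ΔT
β − 3α = 1.20×10⁻³ − 3.6×10⁻⁵ = 1.164×10⁻³ /K; ΔT = 20.8 K
ΔV = 49.5 × 1.164×10⁻³ × 20.8 = 1.20 L

1.20 L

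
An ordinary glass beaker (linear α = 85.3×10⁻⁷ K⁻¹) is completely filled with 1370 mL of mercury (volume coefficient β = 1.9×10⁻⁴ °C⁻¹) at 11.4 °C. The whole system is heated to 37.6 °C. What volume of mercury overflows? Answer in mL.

The beaker also expands: β_container ≈ 3α = 2.559×10⁻⁵ /K
Net overflow = V₀(β_liq − 3α_cont)ΔT
β − 3α = 1.90×10⁻⁴ − 2.559×10⁻⁵ = 1.6441×10⁻⁴ /K; ΔT = 26.2 K
ΔV = 1370 × 1.6441×10⁻⁴ × 26.2 = 5.90 mL

5.90 mL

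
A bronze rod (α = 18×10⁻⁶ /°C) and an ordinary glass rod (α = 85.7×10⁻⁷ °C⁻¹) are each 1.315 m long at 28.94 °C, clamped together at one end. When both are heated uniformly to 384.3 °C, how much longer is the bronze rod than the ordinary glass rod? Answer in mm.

4.41 mm

ΔT = 355.36 K
bronze: ΔL = 18×10⁻⁶ × 1.315 m × 355.36 = 8.4114×10⁻³ m = 8.4114 mm
ordinary glass: ΔL = 85.7×10⁻⁷ × 1.315 m × 355.36 = 4.0047×10⁻³ m = 4.0047 mm
difference = 8.4114 − 4.0047 = 4.4067 mm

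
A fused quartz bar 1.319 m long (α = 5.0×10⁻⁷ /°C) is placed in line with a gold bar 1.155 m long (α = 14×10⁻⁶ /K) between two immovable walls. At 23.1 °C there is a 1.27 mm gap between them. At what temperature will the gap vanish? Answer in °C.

T = 98.6 °C

α₁L₁ = 6.595×10⁻⁷ m/K, α₂L₂ = 1.617×10⁻⁵ m/K → total 1.68295×10⁻⁵ m/K
ΔT = g/(α₁L₁+α₂L₂) = 1.27×10⁻³ / 1.68295×10⁻⁵ = 75.463 K
T = 23.1 + 75.463 = 98.563 °C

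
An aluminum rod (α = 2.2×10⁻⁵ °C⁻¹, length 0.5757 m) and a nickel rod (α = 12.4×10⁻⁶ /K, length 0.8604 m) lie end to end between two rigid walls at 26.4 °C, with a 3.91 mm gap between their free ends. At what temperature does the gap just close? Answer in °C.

α₁L₁ = 1.26654×10⁻⁵ m/K, α₂L₂ = 1.066896×10⁻⁵ m/K → total 2.333436×10⁻⁵ m/K
ΔT = g/(α₁L₁+α₂L₂) = 3.91×10⁻³ / 2.333436×10⁻⁵ = 167.56 K
T = 26.4 + 167.56 = 193.96 °C

T = 194 °C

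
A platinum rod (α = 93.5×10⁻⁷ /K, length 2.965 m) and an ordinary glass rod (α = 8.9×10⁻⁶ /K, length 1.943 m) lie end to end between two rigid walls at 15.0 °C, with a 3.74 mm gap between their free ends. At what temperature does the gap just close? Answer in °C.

T = 98.1 °C

Gap closes when ΔL₁ + ΔL₂ = 3.74 mm = 3.74×10⁻³ m
(α₁L₁ + α₂L₂)ΔT = g
α₁L₁ + α₂L₂ = 93.5×10⁻⁷×2.965 + 8.9×10⁻⁶×1.943 = 4.501545×10⁻⁵ m/K
ΔT = 3.74×10⁻³ / 4.501545×10⁻⁵ = 83.083 K
T = 15.0 + 83.083 = 98.083 °C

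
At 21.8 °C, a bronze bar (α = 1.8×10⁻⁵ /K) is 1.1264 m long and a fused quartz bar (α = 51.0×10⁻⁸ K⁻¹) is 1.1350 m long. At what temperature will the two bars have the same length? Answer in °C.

T = 458.4 °C

L₁(1 + α₁ΔT) = L₂(1 + α₂ΔT) ⇒ ΔT = (L₂ − L₁)/(α₁L₁ − α₂L₂)
L₂ − L₁ = 1.1350 − 1.1264 = 8.60×10⁻³ m
α₁L₁ − α₂L₂ = 1.8×10⁻⁵×1.1264 − 51.0×10⁻⁸×1.1350 = 1.969635×10⁻⁵ m/K
ΔT = 8.60×10⁻³ / 1.969635×10⁻⁵ = 436.629 K
T = 21.8 + 436.629 = 458.429 °C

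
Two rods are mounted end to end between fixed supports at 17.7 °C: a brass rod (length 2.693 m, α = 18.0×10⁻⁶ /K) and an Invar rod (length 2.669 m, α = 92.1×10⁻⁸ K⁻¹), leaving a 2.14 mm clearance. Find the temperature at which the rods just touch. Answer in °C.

Gap closes when ΔL₁ + ΔL₂ = 2.14 mm = 2.14×10⁻³ m
(α₁L₁ + α₂L₂)ΔT = g
α₁L₁ + α₂L₂ = 18.0×10⁻⁶×2.693 + 92.1×10⁻⁸×2.669 = 5.0932149×10⁻⁵ m/K
ΔT = 2.14×10⁻³ / 5.0932149×10⁻⁵ = 42.017 K
T = 17.7 + 42.017 = 59.717 °C

T = 59.7 °C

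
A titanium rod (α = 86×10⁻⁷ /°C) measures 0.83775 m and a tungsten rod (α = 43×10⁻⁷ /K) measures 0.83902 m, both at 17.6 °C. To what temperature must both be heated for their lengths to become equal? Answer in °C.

Equal length when α₁L₁ΔT − α₂L₂ΔT = L₂ − L₁ = 1.27×10⁻³ m
α₁L₁ = 7.20465×10⁻⁶, α₂L₂ = 3.607786×10⁻⁶ → Δ(αL) = 3.596864×10⁻⁶ m/K
ΔT = 1.27×10⁻³ / 3.596864×10⁻⁶ = 353.085 K, so T = 17.6 + 353.085 = 370.685 °C

T = 370.7 °C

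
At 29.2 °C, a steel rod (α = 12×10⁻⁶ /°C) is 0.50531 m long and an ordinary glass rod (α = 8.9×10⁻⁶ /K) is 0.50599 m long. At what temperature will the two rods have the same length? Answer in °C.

L₁(1 + α₁ΔT) = L₂(1 + α₂ΔT) ⇒ ΔT = (L₂ − L₁)/(α₁L₁ − α₂L₂)
L₂ − L₁ = 0.50599 − 0.50531 = 6.80×10⁻⁴ m
α₁L₁ − α₂L₂ = 12×10⁻⁶×0.50531 − 8.9×10⁻⁶×0.50599 = 1.560409×10⁻⁶ m/K
ΔT = 6.80×10⁻⁴ / 1.560409×10⁻⁶ = 435.783 K
T = 29.2 + 435.783 = 464.983 °C

T = 465.0 °C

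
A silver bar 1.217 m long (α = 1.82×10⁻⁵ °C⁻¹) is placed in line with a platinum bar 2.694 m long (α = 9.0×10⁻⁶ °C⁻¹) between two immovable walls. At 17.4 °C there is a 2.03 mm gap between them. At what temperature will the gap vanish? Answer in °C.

Gap closes when ΔL₁ + ΔL₂ = 2.03 mm = 2.03×10⁻³ m
(α₁L₁ + α₂L₂)ΔT = g
α₁L₁ + α₂L₂ = 1.82×10⁻⁵×1.217 + 9.0×10⁻⁶×2.694 = 4.63954×10⁻⁵ m/K
ΔT = 2.03×10⁻³ / 4.63954×10⁻⁵ = 43.754 K
T = 17.4 + 43.754 = 61.154 °C

T = 61.2 °C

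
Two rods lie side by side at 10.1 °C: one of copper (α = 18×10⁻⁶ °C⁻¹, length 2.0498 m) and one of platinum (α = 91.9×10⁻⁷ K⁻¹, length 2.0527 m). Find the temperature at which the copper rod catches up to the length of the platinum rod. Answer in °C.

T = 170.9 °C

L₁(1 + α₁ΔT) = L₂(1 + α₂ΔT) ⇒ ΔT = (L₂ − L₁)/(α₁L₁ − α₂L₂)
L₂ − L₁ = 2.0527 − 2.0498 = 2.90×10⁻³ m
α₁L₁ − α₂L₂ = 18×10⁻⁶×2.0498 − 91.9×10⁻⁷×2.0527 = 1.8032087×10⁻⁵ m/K
ΔT = 2.90×10⁻³ / 1.8032087×10⁻⁵ = 160.824 K
T = 10.1 + 160.824 = 170.924 °C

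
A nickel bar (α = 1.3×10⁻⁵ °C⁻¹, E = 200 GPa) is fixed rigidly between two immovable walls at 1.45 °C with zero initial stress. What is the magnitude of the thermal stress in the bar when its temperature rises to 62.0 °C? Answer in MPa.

Fully constrained: the free strain ε = αΔT is blocked, so σ = Eε = EαΔT.
|ΔT| = 60.55 K
σ = 200×10⁹ × 1.3×10⁻⁵ × 60.55 = 1.57×10⁸ Pa

σ = 157 MPa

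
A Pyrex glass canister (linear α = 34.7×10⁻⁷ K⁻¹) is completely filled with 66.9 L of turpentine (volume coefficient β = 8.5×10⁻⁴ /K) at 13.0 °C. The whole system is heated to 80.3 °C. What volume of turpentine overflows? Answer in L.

3.78 L

The canister also expands: β_container ≈ 3α = 1.041×10⁻⁵ /K
Net overflow = V₀(β_liq − 3α_cont)ΔT
β − 3α = 8.50×10⁻⁴ − 1.041×10⁻⁵ = 8.3959×10⁻⁴ /K; ΔT = 67.3 K
ΔV = 66.9 × 8.3959×10⁻⁴ × 67.3 = 3.78 L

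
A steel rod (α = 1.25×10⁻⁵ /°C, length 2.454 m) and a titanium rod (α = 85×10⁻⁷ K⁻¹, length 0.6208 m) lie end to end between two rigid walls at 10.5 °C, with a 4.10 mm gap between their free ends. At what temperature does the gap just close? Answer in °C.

α₁L₁ = 3.0675×10⁻⁵ m/K, α₂L₂ = 5.2768×10⁻⁶ m/K → total 3.59518×10⁻⁵ m/K
ΔT = g/(α₁L₁+α₂L₂) = 4.10×10⁻³ / 3.59518×10⁻⁵ = 114.04 K
T = 10.5 + 114.04 = 124.54 °C

T = 125 °C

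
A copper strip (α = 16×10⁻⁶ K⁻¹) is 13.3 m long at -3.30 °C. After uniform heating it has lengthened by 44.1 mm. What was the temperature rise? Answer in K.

ΔL = αL₀ΔT ⇒ ΔT = ΔL / (αL₀)
ΔT = 44.1×10⁻³ m / (16×10⁻⁶ × 13.3 m) = 207.24 K

ΔT = 207 K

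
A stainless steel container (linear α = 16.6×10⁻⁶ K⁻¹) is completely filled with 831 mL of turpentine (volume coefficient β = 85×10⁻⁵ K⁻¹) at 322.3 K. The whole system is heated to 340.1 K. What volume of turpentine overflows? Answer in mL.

11.8 mL

The container also expands: β_container ≈ 3α = 4.98×10⁻⁵ /K
Net overflow = V₀(β_liq − 3α_cont)ΔT
β − 3α = 8.50×10⁻⁴ − 4.98×10⁻⁵ = 8.002×10⁻⁴ /K; ΔT = 17.8 K
ΔV = 831 × 8.002×10⁻⁴ × 17.8 = 11.8 mL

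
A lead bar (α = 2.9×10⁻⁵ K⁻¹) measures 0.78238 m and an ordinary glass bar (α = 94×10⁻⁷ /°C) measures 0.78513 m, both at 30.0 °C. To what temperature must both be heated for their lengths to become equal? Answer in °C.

Equal length when α₁L₁ΔT − α₂L₂ΔT = L₂ − L₁ = 2.75×10⁻³ m
α₁L₁ = 2.268902×10⁻⁵, α₂L₂ = 7.380222×10⁻⁶ → Δ(αL) = 1.5308798×10⁻⁵ m/K
ΔT = 2.75×10⁻³ / 1.5308798×10⁻⁵ = 179.635 K, so T = 30.0 + 179.635 = 209.635 °C

T = 209.6 °C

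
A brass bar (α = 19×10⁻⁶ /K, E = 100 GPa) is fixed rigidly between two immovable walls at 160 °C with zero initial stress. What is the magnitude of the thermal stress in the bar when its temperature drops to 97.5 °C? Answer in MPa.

σ = 119 MPa

Fully constrained: the free strain ε = αΔT is blocked, so σ = Eε = EαΔT.
|ΔT| = 62.5 K
σ = 100×10⁹ × 19×10⁻⁶ × 62.5 = 1.19×10⁸ Pa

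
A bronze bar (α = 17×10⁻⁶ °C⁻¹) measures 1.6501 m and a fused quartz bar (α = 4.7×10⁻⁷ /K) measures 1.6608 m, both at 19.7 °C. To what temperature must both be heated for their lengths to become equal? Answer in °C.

L₁(1 + α₁ΔT) = L₂(1 + α₂ΔT) ⇒ ΔT = (L₂ − L₁)/(α₁L₁ − α₂L₂)
L₂ − L₁ = 1.6608 − 1.6501 = 1.07×10⁻² m
α₁L₁ − α₂L₂ = 17×10⁻⁶×1.6501 − 4.7×10⁻⁷×1.6608 = 2.7271124×10⁻⁵ m/K
ΔT = 1.07×10⁻² / 2.7271124×10⁻⁵ = 392.356 K
T = 19.7 + 392.356 = 412.056 °C

T = 412.1 °C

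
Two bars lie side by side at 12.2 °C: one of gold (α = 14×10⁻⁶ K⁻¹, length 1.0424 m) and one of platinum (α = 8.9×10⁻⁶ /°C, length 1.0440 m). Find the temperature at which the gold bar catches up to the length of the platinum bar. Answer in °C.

L₁(1 + α₁ΔT) = L₂(1 + α₂ΔT) ⇒ ΔT = (L₂ − L₁)/(α₁L₁ − α₂L₂)
L₂ − L₁ = 1.0440 − 1.0424 = 1.60×10⁻³ m
α₁L₁ − α₂L₂ = 14×10⁻⁶×1.0424 − 8.9×10⁻⁶×1.0440 = 5.302×10⁻⁶ m/K
ΔT = 1.60×10⁻³ / 5.302×10⁻⁶ = 301.773 K
T = 12.2 + 301.773 = 313.973 °C

T = 314.0 °C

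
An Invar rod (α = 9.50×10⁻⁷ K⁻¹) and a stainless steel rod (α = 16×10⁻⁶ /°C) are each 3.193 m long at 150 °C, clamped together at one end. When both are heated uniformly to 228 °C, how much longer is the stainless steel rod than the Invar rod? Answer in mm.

3.75 mm

ΔT = 78 K
Invar: ΔL = 9.50×10⁻⁷ × 3.193 m × 78 = 2.3660×10⁻⁴ m = 0.23660 mm
stainless steel: ΔL = 16×10⁻⁶ × 3.193 m × 78 = 3.9849×10⁻³ m = 3.9849 mm
difference = 3.9849 − 0.23660 = 3.7483 mm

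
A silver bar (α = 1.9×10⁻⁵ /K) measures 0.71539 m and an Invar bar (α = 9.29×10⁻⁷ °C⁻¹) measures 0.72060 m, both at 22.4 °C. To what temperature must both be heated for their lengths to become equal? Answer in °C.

Equal length when α₁L₁ΔT − α₂L₂ΔT = L₂ − L₁ = 5.21×10⁻³ m
α₁L₁ = 1.359241×10⁻⁵, α₂L₂ = 6.694374×10⁻⁷ → Δ(αL) = 1.29229726×10⁻⁵ m/K
ΔT = 5.21×10⁻³ / 1.29229726×10⁻⁵ = 403.158 K, so T = 22.4 + 403.158 = 425.558 °C

T = 425.6 °C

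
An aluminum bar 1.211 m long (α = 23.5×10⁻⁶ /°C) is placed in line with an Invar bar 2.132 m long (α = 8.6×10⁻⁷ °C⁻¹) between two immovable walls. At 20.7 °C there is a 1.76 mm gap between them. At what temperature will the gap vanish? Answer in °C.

T = 78.8 °C

α₁L₁ = 2.84585×10⁻⁵ m/K, α₂L₂ = 1.83352×10⁻⁶ m/K → total 3.029202×10⁻⁵ m/K
ΔT = g/(α₁L₁+α₂L₂) = 1.76×10⁻³ / 3.029202×10⁻⁵ = 58.101 K
T = 20.7 + 58.101 = 78.801 °C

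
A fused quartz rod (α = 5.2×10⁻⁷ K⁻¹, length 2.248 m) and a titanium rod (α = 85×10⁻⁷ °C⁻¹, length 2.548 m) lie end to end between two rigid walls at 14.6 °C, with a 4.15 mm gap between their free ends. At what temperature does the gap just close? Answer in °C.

Gap closes when ΔL₁ + ΔL₂ = 4.15 mm = 4.15×10⁻³ m
(α₁L₁ + α₂L₂)ΔT = g
α₁L₁ + α₂L₂ = 5.2×10⁻⁷×2.248 + 85×10⁻⁷×2.548 = 2.282696×10⁻⁵ m/K
ΔT = 4.15×10⁻³ / 2.282696×10⁻⁵ = 181.80 K
T = 14.6 + 181.80 = 196.40 °C

T = 196 °C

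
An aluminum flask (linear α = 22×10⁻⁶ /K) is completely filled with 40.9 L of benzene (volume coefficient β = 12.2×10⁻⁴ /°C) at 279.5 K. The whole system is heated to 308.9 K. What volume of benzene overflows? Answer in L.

The flask also expands: β_container ≈ 3α = 6.6×10⁻⁵ /K
Net overflow = V₀(β_liq − 3α_cont)ΔT
β − 3α = 1.22×10⁻³ − 6.6×10⁻⁵ = 1.154×10⁻³ /K; ΔT = 29.4 K
ΔV = 40.9 × 1.154×10⁻³ × 29.4 = 1.39 L

1.39 L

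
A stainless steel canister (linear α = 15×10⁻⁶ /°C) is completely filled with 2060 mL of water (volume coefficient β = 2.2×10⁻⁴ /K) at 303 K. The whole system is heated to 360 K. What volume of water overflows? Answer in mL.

20.5 mL

The canister also expands: β_container ≈ 3α = 4.5×10⁻⁵ /K
Net overflow = V₀(β_liq − 3α_cont)ΔT
β − 3α = 2.20×10⁻⁴ − 4.5×10⁻⁵ = 1.75×10⁻⁴ /K; ΔT = 57 K
ΔV = 2060 × 1.75×10⁻⁴ × 57 = 20.5 mL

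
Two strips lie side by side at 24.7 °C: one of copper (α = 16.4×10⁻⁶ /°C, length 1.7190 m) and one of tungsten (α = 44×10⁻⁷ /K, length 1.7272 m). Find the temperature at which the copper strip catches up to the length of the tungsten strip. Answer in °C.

T = 422.9 °C

Equal length when α₁L₁ΔT − α₂L₂ΔT = L₂ − L₁ = 8.20×10⁻³ m
α₁L₁ = 2.81916×10⁻⁵, α₂L₂ = 7.59968×10⁻⁶ → Δ(αL) = 2.059192×10⁻⁵ m/K
ΔT = 8.20×10⁻³ / 2.059192×10⁻⁵ = 398.214 K, so T = 24.7 + 398.214 = 422.914 °C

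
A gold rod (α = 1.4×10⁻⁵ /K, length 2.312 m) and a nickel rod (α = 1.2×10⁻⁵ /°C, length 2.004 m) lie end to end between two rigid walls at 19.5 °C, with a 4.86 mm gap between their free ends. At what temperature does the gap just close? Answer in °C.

Gap closes when ΔL₁ + ΔL₂ = 4.86 mm = 4.86×10⁻³ m
(α₁L₁ + α₂L₂)ΔT = g
α₁L₁ + α₂L₂ = 1.4×10⁻⁵×2.312 + 1.2×10⁻⁵×2.004 = 5.6416×10⁻⁵ m/K
ΔT = 4.86×10⁻³ / 5.6416×10⁻⁵ = 86.15 K
T = 19.5 + 86.15 = 105.65 °C

T = 106 °C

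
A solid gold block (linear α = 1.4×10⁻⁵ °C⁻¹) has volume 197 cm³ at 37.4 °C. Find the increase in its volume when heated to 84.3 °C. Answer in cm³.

Isotropic solid: β ≈ 3α = 4.2×10⁻⁵ /K; ΔT = 46.9 K
ΔV = 3αV₀ΔT = 3(1.4×10⁻⁵)(197)(46.9) = 0.388 cm³

ΔV = 0.388 cm³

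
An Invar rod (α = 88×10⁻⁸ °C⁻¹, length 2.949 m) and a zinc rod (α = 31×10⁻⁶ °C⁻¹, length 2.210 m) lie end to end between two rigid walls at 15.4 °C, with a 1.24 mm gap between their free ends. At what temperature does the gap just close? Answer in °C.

α₁L₁ = 2.59512×10⁻⁶ m/K, α₂L₂ = 6.851×10⁻⁵ m/K → total 7.110512×10⁻⁵ m/K
ΔT = g/(α₁L₁+α₂L₂) = 1.24×10⁻³ / 7.110512×10⁻⁵ = 17.439 K
T = 15.4 + 17.439 = 32.839 °C

T = 32.8 °C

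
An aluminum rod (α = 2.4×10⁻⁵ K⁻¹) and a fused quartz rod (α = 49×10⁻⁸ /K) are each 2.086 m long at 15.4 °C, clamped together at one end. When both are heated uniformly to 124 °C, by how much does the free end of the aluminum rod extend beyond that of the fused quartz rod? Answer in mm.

ΔT = 108.6 K
aluminum: ΔL = 2.4×10⁻⁵ × 2.086 m × 108.6 = 5.4370×10⁻³ m = 5.4370 mm
fused quartz: ΔL = 49×10⁻⁸ × 2.086 m × 108.6 = 1.1100×10⁻⁴ m = 0.11100 mm
difference = 5.4370 − 0.11100 = 5.326 mm

5.33 mm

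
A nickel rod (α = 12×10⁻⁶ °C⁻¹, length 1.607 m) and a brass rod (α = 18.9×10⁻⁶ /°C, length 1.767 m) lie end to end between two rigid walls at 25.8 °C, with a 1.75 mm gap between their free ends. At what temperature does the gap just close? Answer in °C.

Gap closes when ΔL₁ + ΔL₂ = 1.75 mm = 1.75×10⁻³ m
(α₁L₁ + α₂L₂)ΔT = g
α₁L₁ + α₂L₂ = 12×10⁻⁶×1.607 + 18.9×10⁻⁶×1.767 = 5.26803×10⁻⁵ m/K
ΔT = 1.75×10⁻³ / 5.26803×10⁻⁵ = 33.219 K
T = 25.8 + 33.219 = 59.019 °C

T = 59.0 °C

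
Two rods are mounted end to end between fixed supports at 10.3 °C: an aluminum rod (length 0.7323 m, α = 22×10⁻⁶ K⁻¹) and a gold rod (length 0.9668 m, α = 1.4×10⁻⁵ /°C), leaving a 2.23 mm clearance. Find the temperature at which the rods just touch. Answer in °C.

T = 85.5 °C

Gap closes when ΔL₁ + ΔL₂ = 2.23 mm = 2.23×10⁻³ m
(α₁L₁ + α₂L₂)ΔT = g
α₁L₁ + α₂L₂ = 22×10⁻⁶×0.7323 + 1.4×10⁻⁵×0.9668 = 2.96458×10⁻⁵ m/K
ΔT = 2.23×10⁻³ / 2.96458×10⁻⁵ = 75.221 K
T = 10.3 + 75.221 = 85.521 °C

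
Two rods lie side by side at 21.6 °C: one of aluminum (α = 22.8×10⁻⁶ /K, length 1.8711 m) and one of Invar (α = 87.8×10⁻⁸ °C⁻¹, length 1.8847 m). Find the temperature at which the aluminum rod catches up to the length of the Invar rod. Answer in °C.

L₁(1 + α₁ΔT) = L₂(1 + α₂ΔT) ⇒ ΔT = (L₂ − L₁)/(α₁L₁ − α₂L₂)
L₂ − L₁ = 1.8847 − 1.8711 = 1.36×10⁻² m
α₁L₁ − α₂L₂ = 22.8×10⁻⁶×1.8711 − 87.8×10⁻⁸×1.8847 = 4.10063134×10⁻⁵ m/K
ΔT = 1.36×10⁻² / 4.10063134×10⁻⁵ = 331.656 K
T = 21.6 + 331.656 = 353.256 °C

T = 353.3 °C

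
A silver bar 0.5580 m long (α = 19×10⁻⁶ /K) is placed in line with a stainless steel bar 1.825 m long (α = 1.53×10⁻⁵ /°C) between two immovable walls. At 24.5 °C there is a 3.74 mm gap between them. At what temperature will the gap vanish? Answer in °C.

T = 122 °C

Gap closes when ΔL₁ + ΔL₂ = 3.74 mm = 3.74×10⁻³ m
(α₁L₁ + α₂L₂)ΔT = g
α₁L₁ + α₂L₂ = 19×10⁻⁶×0.5580 + 1.53×10⁻⁵×1.825 = 3.85245×10⁻⁵ m/K
ΔT = 3.74×10⁻³ / 3.85245×10⁻⁵ = 97.08 K
T = 24.5 + 97.08 = 121.58 °C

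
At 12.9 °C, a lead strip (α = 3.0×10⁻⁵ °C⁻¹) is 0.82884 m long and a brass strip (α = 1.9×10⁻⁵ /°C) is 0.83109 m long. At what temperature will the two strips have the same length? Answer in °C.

L₁(1 + α₁ΔT) = L₂(1 + α₂ΔT) ⇒ ΔT = (L₂ − L₁)/(α₁L₁ − α₂L₂)
L₂ − L₁ = 0.83109 − 0.82884 = 2.25×10⁻³ m
α₁L₁ − α₂L₂ = 3.0×10⁻⁵×0.82884 − 1.9×10⁻⁵×0.83109 = 9.07449×10⁻⁶ m/K
ΔT = 2.25×10⁻³ / 9.07449×10⁻⁶ = 247.948 K
T = 12.9 + 247.948 = 260.848 °C

T = 260.8 °C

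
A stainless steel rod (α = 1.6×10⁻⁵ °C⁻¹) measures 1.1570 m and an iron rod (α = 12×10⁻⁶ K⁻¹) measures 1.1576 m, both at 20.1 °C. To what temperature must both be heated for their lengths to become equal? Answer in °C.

Equal length when α₁L₁ΔT − α₂L₂ΔT = L₂ − L₁ = 6.00×10⁻⁴ m
α₁L₁ = 1.8512×10⁻⁵, α₂L₂ = 1.38912×10⁻⁵ → Δ(αL) = 4.6208×10⁻⁶ m/K
ΔT = 6.00×10⁻⁴ / 4.6208×10⁻⁶ = 129.848 K, so T = 20.1 + 129.848 = 149.948 °C

T = 149.9 °C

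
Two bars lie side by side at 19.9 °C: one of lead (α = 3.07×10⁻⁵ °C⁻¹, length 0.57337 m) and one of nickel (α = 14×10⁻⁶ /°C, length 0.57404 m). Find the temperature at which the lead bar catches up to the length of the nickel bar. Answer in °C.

L₁(1 + α₁ΔT) = L₂(1 + α₂ΔT) ⇒ ΔT = (L₂ − L₁)/(α₁L₁ − α₂L₂)
L₂ − L₁ = 0.57404 − 0.57337 = 6.70×10⁻⁴ m
α₁L₁ − α₂L₂ = 3.07×10⁻⁵×0.57337 − 14×10⁻⁶×0.57404 = 9.565899×10⁻⁶ m/K
ΔT = 6.70×10⁻⁴ / 9.565899×10⁻⁶ = 70.0405 K
T = 19.9 + 70.0405 = 89.9405 °C

T = 89.94 °C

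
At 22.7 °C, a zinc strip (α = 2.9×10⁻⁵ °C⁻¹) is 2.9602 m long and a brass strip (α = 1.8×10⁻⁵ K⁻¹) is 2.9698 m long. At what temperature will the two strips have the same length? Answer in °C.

T = 319.1 °C

Equal length when α₁L₁ΔT − α₂L₂ΔT = L₂ − L₁ = 9.60×10⁻³ m
α₁L₁ = 8.58458×10⁻⁵, α₂L₂ = 5.34564×10⁻⁵ → Δ(αL) = 3.23894×10⁻⁵ m/K
ΔT = 9.60×10⁻³ / 3.23894×10⁻⁵ = 296.393 K, so T = 22.7 + 296.393 = 319.093 °C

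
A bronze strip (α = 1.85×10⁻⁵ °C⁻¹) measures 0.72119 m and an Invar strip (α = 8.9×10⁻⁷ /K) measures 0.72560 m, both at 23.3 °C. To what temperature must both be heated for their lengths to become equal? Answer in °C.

T = 370.6 °C

L₁(1 + α₁ΔT) = L₂(1 + α₂ΔT) ⇒ ΔT = (L₂ − L₁)/(α₁L₁ − α₂L₂)
L₂ − L₁ = 0.72560 − 0.72119 = 4.41×10⁻³ m
α₁L₁ − α₂L₂ = 1.85×10⁻⁵×0.72119 − 8.9×10⁻⁷×0.72560 = 1.2696231×10⁻⁵ m/K
ΔT = 4.41×10⁻³ / 1.2696231×10⁻⁵ = 347.347 K
T = 23.3 + 347.347 = 370.647 °C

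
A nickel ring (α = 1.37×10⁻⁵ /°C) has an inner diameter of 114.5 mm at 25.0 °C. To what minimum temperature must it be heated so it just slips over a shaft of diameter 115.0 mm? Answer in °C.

T = 344 °C

Required Δd = 115.0 − 114.5 = 0.5 mm
Δd = αd₀ΔT ⇒ ΔT = Δd/(αd₀) = 0.5 / (1.37×10⁻⁵ × 114.5) = 318.75 K
T_min = 25.0 + 318.75 = 343.75 °C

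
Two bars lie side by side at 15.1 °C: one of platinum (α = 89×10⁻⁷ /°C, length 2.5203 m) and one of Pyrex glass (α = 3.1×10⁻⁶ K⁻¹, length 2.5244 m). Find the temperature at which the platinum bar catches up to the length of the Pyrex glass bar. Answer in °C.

L₁(1 + α₁ΔT) = L₂(1 + α₂ΔT) ⇒ ΔT = (L₂ − L₁)/(α₁L₁ − α₂L₂)
L₂ − L₁ = 2.5244 − 2.5203 = 4.10×10⁻³ m
α₁L₁ − α₂L₂ = 89×10⁻⁷×2.5203 − 3.1×10⁻⁶×2.5244 = 1.460503×10⁻⁵ m/K
ΔT = 4.10×10⁻³ / 1.460503×10⁻⁵ = 280.725 K
T = 15.1 + 280.725 = 295.825 °C

T = 295.8 °C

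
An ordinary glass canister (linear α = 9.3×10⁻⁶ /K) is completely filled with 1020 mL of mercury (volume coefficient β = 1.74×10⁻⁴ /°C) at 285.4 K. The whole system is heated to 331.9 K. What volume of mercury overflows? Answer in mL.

The canister also expands: β_container ≈ 3α = 2.79×10⁻⁵ /K
Net overflow = V₀(β_liq − 3α_cont)ΔT
β − 3α = 1.74×10⁻⁴ − 2.79×10⁻⁵ = 1.461×10⁻⁴ /K; ΔT = 46.5 K
ΔV = 1020 × 1.461×10⁻⁴ × 46.5 = 6.93 mL

6.93 mL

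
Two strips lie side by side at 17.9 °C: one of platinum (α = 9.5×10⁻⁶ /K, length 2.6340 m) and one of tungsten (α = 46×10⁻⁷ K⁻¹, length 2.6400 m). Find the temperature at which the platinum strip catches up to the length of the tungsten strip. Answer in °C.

L₁(1 + α₁ΔT) = L₂(1 + α₂ΔT) ⇒ ΔT = (L₂ − L₁)/(α₁L₁ − α₂L₂)
L₂ − L₁ = 2.6400 − 2.6340 = 6.00×10⁻³ m
α₁L₁ − α₂L₂ = 9.5×10⁻⁶×2.6340 − 46×10⁻⁷×2.6400 = 1.2879×10⁻⁵ m/K
ΔT = 6.00×10⁻³ / 1.2879×10⁻⁵ = 465.875 K
T = 17.9 + 465.875 = 483.775 °C

T = 483.8 °C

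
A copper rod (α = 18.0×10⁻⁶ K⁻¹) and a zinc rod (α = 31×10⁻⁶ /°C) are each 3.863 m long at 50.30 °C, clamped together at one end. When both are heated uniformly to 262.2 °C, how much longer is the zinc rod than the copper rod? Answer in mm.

10.6 mm

ΔT = 211.90 K
copper: ΔL = 18.0×10⁻⁶ × 3.863 m × 211.90 = 1.4734×10⁻² m = 14.734 mm
zinc: ΔL = 31×10⁻⁶ × 3.863 m × 211.90 = 2.5376×10⁻² m = 25.376 mm
difference = 25.376 − 14.734 = 10.642 mm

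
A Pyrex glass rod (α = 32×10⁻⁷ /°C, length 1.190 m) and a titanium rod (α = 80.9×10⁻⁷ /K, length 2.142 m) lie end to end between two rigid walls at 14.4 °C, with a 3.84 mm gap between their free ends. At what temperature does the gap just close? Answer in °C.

Gap closes when ΔL₁ + ΔL₂ = 3.84 mm = 3.84×10⁻³ m
(α₁L₁ + α₂L₂)ΔT = g
α₁L₁ + α₂L₂ = 32×10⁻⁷×1.190 + 80.9×10⁻⁷×2.142 = 2.113678×10⁻⁵ m/K
ΔT = 3.84×10⁻³ / 2.113678×10⁻⁵ = 181.67 K
T = 14.4 + 181.67 = 196.07 °C

T = 196 °C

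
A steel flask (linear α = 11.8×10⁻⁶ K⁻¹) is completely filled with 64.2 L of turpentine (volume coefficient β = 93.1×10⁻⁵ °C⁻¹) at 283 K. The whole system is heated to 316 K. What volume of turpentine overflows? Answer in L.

1.90 L

The flask also expands: β_container ≈ 3α = 3.54×10⁻⁵ /K
Net overflow = V₀(β_liq − 3α_cont)ΔT
β − 3α = 9.31×10⁻⁴ − 3.54×10⁻⁵ = 8.956×10⁻⁴ /K; ΔT = 33 K
ΔV = 64.2 × 8.956×10⁻⁴ × 33 = 1.90 L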